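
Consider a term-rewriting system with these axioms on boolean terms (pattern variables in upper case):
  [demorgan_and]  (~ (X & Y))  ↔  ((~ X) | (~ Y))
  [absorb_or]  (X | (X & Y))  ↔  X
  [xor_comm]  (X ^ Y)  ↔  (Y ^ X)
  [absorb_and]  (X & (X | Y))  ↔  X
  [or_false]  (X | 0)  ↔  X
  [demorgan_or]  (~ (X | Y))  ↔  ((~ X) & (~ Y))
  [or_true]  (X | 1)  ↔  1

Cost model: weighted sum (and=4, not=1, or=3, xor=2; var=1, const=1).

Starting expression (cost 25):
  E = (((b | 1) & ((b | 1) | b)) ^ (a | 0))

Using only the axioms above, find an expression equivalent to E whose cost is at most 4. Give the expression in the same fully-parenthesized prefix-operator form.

(1 ^ a)   [cost 4]

1. [absorb_and →] ((b | 1) & ((b | 1) | b))  →  (b | 1);  E = ((b | 1) ^ (a | 0))
2. [or_false →] (a | 0)  →  a;  E = ((b | 1) ^ a)
3. [or_true →] (b | 1)  →  1;  cost 4 ≤ 4, done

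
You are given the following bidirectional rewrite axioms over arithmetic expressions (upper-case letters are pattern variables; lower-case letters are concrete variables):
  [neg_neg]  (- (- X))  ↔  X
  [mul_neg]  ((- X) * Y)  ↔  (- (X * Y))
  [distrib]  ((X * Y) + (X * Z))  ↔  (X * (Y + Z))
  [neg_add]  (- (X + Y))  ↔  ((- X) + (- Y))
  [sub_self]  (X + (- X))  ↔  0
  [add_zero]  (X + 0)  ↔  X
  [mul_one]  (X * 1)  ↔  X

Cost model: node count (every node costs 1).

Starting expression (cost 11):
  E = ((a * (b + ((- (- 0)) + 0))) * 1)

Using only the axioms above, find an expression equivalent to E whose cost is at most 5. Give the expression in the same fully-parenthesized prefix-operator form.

((a * b) * 1)   [cost 5]

(1) (- (- 0))  =[neg_neg →]=  0    ⊢ ((a * (b + (0 + 0))) * 1)
(2) (0 + 0)  =[add_zero →]=  0    ⊢ ((a * (b + 0)) * 1)
(3) (b + 0)  =[add_zero →]=  b    ⊢ cost 5, within 5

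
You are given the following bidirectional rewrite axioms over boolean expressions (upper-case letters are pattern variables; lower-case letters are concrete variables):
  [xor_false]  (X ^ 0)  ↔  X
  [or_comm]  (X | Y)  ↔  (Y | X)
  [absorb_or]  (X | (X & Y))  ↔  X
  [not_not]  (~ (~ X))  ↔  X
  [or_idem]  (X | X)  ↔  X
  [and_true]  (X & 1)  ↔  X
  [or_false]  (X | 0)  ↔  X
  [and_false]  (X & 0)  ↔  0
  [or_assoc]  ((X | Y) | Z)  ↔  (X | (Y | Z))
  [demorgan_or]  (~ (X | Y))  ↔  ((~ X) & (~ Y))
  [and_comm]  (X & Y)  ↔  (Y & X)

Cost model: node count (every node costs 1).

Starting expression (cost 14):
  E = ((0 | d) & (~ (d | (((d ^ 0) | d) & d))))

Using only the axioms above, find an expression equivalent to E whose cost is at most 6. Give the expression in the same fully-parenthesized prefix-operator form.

step 1: xor_false (→) rewrites (d ^ 0) into d, now ((0 | d) & (~ (d | ((d | d) & d))))
step 2: or_idem (→) rewrites (d | d) into d, now ((0 | d) & (~ (d | (d & d))))
step 3: absorb_or (→) rewrites (d | (d & d)) into d, reaching cost 6 (bound 6)

((0 | d) & (~ d))   [cost 6]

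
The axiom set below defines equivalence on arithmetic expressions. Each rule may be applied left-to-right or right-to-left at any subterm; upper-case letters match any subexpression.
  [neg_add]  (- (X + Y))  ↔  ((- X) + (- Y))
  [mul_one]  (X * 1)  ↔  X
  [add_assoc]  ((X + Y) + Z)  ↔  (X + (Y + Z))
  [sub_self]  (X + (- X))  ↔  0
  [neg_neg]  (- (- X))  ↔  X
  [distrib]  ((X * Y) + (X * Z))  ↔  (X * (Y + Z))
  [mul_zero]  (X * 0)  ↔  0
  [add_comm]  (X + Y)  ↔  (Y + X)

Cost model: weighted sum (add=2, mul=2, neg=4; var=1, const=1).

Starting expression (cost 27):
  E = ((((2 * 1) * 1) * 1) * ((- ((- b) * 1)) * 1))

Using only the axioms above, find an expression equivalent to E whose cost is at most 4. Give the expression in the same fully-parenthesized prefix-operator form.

step 1: mul_one (→) rewrites ((- b) * 1) into (- b), now ((((2 * 1) * 1) * 1) * ((- (- b)) * 1))
step 2: mul_one (→) rewrites ((2 * 1) * 1) into (2 * 1), now (((2 * 1) * 1) * ((- (- b)) * 1))
step 3: mul_one (→) rewrites ((- (- b)) * 1) into (- (- b)), now (((2 * 1) * 1) * (- (- b)))
step 4: mul_one (→) rewrites (2 * 1) into 2, now ((2 * 1) * (- (- b)))
step 5: mul_one (→) rewrites (2 * 1) into 2, now (2 * (- (- b)))
step 6: neg_neg (→) rewrites (- (- b)) into b, reaching cost 4 (bound 4)

(2 * b)   [cost 4]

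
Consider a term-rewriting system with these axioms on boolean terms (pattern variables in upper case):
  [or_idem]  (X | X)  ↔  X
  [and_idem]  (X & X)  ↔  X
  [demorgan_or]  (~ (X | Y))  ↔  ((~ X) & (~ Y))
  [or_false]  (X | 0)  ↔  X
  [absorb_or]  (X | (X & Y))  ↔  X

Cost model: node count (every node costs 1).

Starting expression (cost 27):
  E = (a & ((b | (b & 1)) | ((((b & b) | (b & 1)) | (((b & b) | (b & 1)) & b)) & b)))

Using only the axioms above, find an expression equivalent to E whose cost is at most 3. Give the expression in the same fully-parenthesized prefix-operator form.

(a & b)   [cost 3]

1. [absorb_or →] (((b & b) | (b & 1)) | (((b & b) | (b & 1)) & b))  →  ((b & b) | (b & 1));  E = (a & ((b | (b & 1)) | (((b & b) | (b & 1)) & b)))
2. [and_idem →] (b & b)  →  b;  E = (a & ((b | (b & 1)) | ((b | (b & 1)) & b)))
3. [absorb_or →] ((b | (b & 1)) | ((b | (b & 1)) & b))  →  (b | (b & 1));  E = (a & (b | (b & 1)))
4. [absorb_or →] (b | (b & 1))  →  b;  cost 3 ≤ 3, done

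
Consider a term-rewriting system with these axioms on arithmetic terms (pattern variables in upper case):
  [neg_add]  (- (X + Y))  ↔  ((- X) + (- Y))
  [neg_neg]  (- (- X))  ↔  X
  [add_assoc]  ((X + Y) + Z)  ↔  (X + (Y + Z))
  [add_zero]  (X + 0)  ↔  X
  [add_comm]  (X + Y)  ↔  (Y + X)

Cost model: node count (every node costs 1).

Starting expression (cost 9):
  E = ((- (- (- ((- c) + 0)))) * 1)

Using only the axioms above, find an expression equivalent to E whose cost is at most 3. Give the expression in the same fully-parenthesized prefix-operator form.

step 1: add_zero (→) rewrites ((- c) + 0) into (- c), now ((- (- (- (- c)))) * 1)
step 2: neg_neg (→) rewrites (- (- (- c))) into (- c), now ((- (- c)) * 1)
step 3: neg_neg (→) rewrites (- (- c)) into c, reaching cost 3 (bound 3)

(c * 1)   [cost 3]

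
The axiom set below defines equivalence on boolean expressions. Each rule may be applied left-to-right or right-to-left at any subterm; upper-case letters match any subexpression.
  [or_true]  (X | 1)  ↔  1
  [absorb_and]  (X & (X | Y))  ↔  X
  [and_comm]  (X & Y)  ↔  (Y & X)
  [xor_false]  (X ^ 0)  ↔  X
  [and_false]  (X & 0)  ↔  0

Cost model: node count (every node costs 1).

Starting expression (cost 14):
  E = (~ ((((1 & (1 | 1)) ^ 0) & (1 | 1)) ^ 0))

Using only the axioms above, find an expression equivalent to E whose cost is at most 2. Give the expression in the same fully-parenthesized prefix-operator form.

(~ 1)   [cost 2]

(1) (1 & (1 | 1))  =[absorb_and →]=  1    ⊢ (~ (((1 ^ 0) & (1 | 1)) ^ 0))
(2) (1 ^ 0)  =[xor_false →]=  1    ⊢ (~ ((1 & (1 | 1)) ^ 0))
(3) ((1 & (1 | 1)) ^ 0)  =[xor_false →]=  (1 & (1 | 1))    ⊢ (~ (1 & (1 | 1)))
(4) (1 & (1 | 1))  =[absorb_and →]=  1    ⊢ cost 2, within 2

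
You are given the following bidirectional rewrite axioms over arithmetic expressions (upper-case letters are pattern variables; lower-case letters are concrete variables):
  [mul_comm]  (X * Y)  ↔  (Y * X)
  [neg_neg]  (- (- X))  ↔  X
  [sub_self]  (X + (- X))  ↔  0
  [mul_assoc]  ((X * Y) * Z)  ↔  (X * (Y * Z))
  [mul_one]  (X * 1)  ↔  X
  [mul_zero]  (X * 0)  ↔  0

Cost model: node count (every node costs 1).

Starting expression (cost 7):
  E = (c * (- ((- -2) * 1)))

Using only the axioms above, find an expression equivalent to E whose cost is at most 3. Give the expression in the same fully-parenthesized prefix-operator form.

1. [mul_one →] ((- -2) * 1)  →  (- -2);  E = (c * (- (- -2)))
2. [neg_neg →] (- (- -2))  →  -2;  cost 3 ≤ 3, done

(c * -2)   [cost 3]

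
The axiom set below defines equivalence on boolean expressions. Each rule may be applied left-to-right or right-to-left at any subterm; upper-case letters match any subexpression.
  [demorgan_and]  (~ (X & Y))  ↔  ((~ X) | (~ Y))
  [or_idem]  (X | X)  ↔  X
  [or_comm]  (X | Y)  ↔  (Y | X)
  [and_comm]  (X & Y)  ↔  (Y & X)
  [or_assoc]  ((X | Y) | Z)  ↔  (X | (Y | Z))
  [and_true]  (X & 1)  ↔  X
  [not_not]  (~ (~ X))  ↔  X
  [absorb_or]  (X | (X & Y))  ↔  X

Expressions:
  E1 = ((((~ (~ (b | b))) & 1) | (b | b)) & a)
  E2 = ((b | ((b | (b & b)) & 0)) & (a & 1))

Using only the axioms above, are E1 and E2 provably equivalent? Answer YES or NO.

1. [not_not →] (~ (~ (b | b)))  →  (b | b);  E1 = ((((b | b) & 1) | (b | b)) & a)
2. [and_true →] ((b | b) & 1)  →  (b | b);  E1 = (((b | b) | (b | b)) & a)
3. [or_idem →] ((b | b) | (b | b))  →  (b | b);  E1 = ((b | b) & a)
4. [or_idem →] (b | b)  →  b;  E1 = (b & a)
5. [and_true ←] a  →  (a & 1);  E1 = (b & (a & 1))
6. [absorb_or ←] b  →  (b | (b & 0));  E1 = ((b | (b & 0)) & (a & 1))
7. [absorb_or ←] b  →  (b | (b & b));  this is E2

YES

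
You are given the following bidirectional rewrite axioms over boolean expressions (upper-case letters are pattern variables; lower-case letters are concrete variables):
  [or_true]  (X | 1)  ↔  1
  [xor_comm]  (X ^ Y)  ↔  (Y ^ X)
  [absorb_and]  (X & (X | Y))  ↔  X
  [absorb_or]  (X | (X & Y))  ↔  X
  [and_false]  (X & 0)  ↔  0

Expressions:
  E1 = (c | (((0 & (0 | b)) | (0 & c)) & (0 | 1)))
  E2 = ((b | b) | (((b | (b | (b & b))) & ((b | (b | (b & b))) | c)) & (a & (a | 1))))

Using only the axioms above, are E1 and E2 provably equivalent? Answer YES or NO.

All listed rules preserve value, hence provable equivalence implies equal values everywhere; look for a separating assignment.
a=0, b=0, c=1 gives E1 ↦ 1, E2 ↦ 0; values differ ⇒ not provably equivalent.

NO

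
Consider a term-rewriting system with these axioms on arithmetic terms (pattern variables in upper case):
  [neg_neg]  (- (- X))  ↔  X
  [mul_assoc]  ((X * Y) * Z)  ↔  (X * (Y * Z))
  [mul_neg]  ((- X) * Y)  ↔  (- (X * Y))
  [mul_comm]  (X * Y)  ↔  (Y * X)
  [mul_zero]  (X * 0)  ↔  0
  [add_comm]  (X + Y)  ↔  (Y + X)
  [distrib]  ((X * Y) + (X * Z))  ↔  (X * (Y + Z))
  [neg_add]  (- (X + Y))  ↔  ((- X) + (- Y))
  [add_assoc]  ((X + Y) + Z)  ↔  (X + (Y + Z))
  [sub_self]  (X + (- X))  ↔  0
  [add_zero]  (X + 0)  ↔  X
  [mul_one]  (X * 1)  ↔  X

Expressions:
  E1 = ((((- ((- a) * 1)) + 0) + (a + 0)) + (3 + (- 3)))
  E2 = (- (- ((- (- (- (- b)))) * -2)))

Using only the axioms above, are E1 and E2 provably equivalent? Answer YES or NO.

Every axiom is a valid identity, so a rewrite proof would force E1 and E2 to agree under every assignment.
At a=0, b=1: E1 = 0 but E2 = -2; they differ, so no derivation exists.

NO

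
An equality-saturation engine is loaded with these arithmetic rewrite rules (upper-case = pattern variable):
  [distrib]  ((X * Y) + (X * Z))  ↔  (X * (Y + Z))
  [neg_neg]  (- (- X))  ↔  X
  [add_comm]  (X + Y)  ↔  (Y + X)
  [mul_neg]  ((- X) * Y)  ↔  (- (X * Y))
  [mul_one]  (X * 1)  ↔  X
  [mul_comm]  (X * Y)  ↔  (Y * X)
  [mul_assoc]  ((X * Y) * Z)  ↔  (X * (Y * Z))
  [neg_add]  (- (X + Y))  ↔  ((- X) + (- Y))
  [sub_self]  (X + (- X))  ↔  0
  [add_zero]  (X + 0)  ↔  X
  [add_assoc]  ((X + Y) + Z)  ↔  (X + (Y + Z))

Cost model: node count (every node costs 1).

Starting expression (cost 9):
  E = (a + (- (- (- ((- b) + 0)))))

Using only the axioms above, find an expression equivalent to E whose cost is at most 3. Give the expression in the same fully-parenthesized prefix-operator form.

(a + b)   [cost 3]

(1) ((- b) + 0)  =[add_zero →]=  (- b)    ⊢ (a + (- (- (- (- b)))))
(2) (- (- (- (- b))))  =[neg_neg →]=  (- (- b))    ⊢ (a + (- (- b)))
(3) (- (- b))  =[neg_neg →]=  b    ⊢ cost 3, within 3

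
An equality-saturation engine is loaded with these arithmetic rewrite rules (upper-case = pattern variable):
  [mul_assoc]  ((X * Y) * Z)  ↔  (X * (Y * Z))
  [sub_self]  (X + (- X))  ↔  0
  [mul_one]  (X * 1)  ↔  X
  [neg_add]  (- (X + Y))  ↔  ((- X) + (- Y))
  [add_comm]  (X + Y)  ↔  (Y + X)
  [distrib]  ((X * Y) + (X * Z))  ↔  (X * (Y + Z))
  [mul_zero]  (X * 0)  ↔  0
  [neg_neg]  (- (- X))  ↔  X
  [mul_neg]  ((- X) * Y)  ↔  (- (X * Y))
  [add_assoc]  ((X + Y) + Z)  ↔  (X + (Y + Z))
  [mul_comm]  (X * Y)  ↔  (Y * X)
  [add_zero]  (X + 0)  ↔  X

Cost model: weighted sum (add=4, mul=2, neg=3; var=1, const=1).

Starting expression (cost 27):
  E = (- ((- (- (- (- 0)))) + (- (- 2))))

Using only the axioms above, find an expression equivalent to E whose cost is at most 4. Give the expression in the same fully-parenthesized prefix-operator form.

(1) (- (- 0))  =[neg_neg →]=  0    ⊢ (- ((- (- 0)) + (- (- 2))))
(2) (- (- 2))  =[neg_neg →]=  2    ⊢ (- ((- (- 0)) + 2))
(3) (- (- 0))  =[neg_neg →]=  0    ⊢ (- (0 + 2))
(4) (0 + 2)  =[add_comm →]=  (2 + 0)    ⊢ (- (2 + 0))
(5) (2 + 0)  =[add_zero →]=  2    ⊢ cost 4, within 4

(- 2)   [cost 4]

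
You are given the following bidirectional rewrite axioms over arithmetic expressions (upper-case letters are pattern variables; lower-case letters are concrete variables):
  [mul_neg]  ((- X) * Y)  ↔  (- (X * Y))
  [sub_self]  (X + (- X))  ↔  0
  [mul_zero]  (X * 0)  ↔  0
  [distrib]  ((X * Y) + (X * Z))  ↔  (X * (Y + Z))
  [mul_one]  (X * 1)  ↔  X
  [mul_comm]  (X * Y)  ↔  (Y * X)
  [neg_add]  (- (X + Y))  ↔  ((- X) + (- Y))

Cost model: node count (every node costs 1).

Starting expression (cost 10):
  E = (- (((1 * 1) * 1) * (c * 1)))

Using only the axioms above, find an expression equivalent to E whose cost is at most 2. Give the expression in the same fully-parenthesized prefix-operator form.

(1) (1 * 1)  =[mul_one →]=  1    ⊢ (- ((1 * 1) * (c * 1)))
(2) (c * 1)  =[mul_one →]=  c    ⊢ (- ((1 * 1) * c))
(3) ((1 * 1) * c)  =[mul_comm →]=  (c * (1 * 1))    ⊢ (- (c * (1 * 1)))
(4) (1 * 1)  =[mul_one →]=  1    ⊢ (- (c * 1))
(5) (c * 1)  =[mul_one →]=  c    ⊢ cost 2, within 2

(- c)   [cost 2]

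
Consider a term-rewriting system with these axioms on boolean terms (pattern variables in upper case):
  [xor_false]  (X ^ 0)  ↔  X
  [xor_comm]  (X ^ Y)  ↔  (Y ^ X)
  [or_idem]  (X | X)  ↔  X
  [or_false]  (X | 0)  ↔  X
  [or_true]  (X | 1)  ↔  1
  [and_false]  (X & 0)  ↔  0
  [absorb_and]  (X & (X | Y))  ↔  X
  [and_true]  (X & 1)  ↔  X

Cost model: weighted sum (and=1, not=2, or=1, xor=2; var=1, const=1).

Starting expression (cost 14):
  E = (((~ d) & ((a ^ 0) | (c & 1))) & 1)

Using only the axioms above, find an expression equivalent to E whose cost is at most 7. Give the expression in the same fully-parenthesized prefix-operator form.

(1) (c & 1)  =[and_true →]=  c    ⊢ (((~ d) & ((a ^ 0) | c)) & 1)
(2) (a ^ 0)  =[xor_false →]=  a    ⊢ (((~ d) & (a | c)) & 1)
(3) (((~ d) & (a | c)) & 1)  =[and_true →]=  ((~ d) & (a | c))    ⊢ cost 7, within 7

((~ d) & (a | c))   [cost 7]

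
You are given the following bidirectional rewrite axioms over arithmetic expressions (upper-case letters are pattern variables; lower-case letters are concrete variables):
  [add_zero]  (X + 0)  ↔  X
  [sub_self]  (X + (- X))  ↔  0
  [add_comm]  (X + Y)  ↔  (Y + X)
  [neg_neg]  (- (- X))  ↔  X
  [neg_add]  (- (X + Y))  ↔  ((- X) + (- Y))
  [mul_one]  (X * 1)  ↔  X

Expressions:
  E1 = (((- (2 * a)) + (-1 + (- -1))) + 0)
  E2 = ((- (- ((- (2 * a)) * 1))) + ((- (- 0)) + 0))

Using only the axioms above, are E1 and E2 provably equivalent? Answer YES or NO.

step 1: sub_self (→) rewrites (-1 + (- -1)) into 0, now (((- (2 * a)) + 0) + 0)
step 2: add_zero (→) rewrites ((- (2 * a)) + 0) into (- (2 * a)), now ((- (2 * a)) + 0)
step 3: neg_neg (←) rewrites 0 into (- (- 0)), now ((- (2 * a)) + (- (- 0)))
step 4: add_zero (←) rewrites (- (- 0)) into ((- (- 0)) + 0), now ((- (2 * a)) + ((- (- 0)) + 0))
step 5: neg_neg (←) rewrites (- (2 * a)) into (- (- (- (2 * a)))), now ((- (- (- (2 * a)))) + ((- (- 0)) + 0))
step 6: mul_one (←) rewrites (- (2 * a)) into ((- (2 * a)) * 1), which is E2

YES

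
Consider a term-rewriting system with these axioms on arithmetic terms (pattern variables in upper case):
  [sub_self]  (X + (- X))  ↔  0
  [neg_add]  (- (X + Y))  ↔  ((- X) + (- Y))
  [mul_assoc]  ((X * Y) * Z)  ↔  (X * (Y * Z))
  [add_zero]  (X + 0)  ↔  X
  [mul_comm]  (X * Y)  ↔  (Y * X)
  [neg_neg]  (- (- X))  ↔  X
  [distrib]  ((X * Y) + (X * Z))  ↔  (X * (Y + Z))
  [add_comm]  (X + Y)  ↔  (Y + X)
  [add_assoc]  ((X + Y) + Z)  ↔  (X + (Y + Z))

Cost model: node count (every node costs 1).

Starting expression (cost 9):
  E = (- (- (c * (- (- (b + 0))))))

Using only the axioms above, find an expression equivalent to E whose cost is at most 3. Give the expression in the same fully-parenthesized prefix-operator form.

(1) (- (- (b + 0)))  =[neg_neg →]=  (b + 0)    ⊢ (- (- (c * (b + 0))))
(2) (- (- (c * (b + 0))))  =[neg_neg →]=  (c * (b + 0))
(3) (b + 0)  =[add_zero →]=  b    ⊢ cost 3, within 3

(c * b)   [cost 3]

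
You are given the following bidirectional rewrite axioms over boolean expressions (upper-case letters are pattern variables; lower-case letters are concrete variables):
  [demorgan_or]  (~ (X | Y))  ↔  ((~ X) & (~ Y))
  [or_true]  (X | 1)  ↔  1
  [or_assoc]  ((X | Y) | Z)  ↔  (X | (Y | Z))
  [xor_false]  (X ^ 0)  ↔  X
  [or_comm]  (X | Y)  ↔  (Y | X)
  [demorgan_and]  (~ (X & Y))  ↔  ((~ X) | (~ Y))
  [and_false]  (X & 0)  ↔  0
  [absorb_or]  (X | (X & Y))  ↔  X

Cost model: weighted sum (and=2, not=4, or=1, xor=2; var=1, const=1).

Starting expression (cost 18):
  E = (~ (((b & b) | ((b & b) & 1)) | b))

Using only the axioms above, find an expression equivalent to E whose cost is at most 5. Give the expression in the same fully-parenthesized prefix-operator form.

(~ b)   [cost 5]

(1) ((b & b) | ((b & b) & 1))  =[absorb_or →]=  (b & b)    ⊢ (~ ((b & b) | b))
(2) ((b & b) | b)  =[or_comm →]=  (b | (b & b))    ⊢ (~ (b | (b & b)))
(3) (b | (b & b))  =[absorb_or →]=  b    ⊢ cost 5, within 5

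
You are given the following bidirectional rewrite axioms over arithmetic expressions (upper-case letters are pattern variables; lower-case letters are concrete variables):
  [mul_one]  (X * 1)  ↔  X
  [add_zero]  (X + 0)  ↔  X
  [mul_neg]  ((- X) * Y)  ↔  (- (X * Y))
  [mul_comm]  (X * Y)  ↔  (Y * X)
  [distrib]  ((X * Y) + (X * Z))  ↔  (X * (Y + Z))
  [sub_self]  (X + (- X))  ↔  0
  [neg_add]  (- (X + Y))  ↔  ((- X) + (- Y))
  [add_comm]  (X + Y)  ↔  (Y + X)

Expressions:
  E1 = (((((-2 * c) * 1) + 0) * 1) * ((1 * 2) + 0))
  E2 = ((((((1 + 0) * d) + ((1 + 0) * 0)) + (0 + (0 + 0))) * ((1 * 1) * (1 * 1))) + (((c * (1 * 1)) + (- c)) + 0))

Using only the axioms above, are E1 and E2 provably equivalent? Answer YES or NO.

The axioms are sound identities: if E1 ↔* E2 then E1 and E2 evaluate identically under any assignment.
Under c=0, d=1: E1 evaluates to 0, E2 to 1. Distinct ⇒ no rewrite sequence connects them.

NO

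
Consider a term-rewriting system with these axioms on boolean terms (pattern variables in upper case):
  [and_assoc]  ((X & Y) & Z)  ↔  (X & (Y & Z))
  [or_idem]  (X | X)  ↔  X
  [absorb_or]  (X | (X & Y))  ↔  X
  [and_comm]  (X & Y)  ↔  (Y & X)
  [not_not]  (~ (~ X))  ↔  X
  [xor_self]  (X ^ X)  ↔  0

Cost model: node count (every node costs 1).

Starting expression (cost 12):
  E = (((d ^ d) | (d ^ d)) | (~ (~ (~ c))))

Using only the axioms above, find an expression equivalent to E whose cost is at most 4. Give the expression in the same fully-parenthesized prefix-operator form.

(0 | (~ c))   [cost 4]

1. [or_idem →] ((d ^ d) | (d ^ d))  →  (d ^ d);  E = ((d ^ d) | (~ (~ (~ c))))
2. [xor_self →] (d ^ d)  →  0;  E = (0 | (~ (~ (~ c))))
3. [not_not →] (~ (~ c))  →  c;  cost 4 ≤ 4, done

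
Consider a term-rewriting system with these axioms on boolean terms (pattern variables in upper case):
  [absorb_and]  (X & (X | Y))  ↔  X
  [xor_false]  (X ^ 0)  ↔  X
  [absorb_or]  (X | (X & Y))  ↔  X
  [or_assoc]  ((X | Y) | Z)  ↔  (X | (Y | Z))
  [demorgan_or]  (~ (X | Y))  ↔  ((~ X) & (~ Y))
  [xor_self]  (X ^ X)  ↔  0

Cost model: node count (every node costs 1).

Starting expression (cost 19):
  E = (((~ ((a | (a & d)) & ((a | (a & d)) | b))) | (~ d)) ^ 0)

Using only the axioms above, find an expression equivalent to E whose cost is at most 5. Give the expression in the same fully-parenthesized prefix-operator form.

((~ a) | (~ d))   [cost 5]

step 1: xor_false (→) rewrites (((~ ((a | (a & d)) & ((a | (a & d)) | b))) | (~ d)) ^ 0) into ((~ ((a | (a & d)) & ((a | (a & d)) | b))) | (~ d))
step 2: absorb_and (→) rewrites ((a | (a & d)) & ((a | (a & d)) | b)) into (a | (a & d)), now ((~ (a | (a & d))) | (~ d))
step 3: absorb_or (→) rewrites (a | (a & d)) into a, reaching cost 5 (bound 5)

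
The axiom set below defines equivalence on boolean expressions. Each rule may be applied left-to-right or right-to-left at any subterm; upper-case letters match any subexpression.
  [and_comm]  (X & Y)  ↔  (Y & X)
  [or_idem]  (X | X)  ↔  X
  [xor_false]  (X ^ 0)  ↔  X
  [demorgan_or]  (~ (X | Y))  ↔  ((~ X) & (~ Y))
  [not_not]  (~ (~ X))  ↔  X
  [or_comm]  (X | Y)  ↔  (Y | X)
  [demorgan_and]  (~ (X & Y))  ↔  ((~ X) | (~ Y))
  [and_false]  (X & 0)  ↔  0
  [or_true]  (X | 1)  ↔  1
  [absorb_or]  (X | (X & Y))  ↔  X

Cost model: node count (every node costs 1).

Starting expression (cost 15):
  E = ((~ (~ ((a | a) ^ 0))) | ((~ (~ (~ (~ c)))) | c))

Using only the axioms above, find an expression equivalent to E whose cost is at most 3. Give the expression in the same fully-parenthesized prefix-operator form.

(a | c)   [cost 3]

(1) (~ (~ (~ c)))  =[not_not →]=  (~ c)    ⊢ ((~ (~ ((a | a) ^ 0))) | ((~ (~ c)) | c))
(2) ((a | a) ^ 0)  =[xor_false →]=  (a | a)    ⊢ ((~ (~ (a | a))) | ((~ (~ c)) | c))
(3) (~ (~ c))  =[not_not →]=  c    ⊢ ((~ (~ (a | a))) | (c | c))
(4) (c | c)  =[or_idem →]=  c    ⊢ ((~ (~ (a | a))) | c)
(5) (a | a)  =[or_idem →]=  a    ⊢ ((~ (~ a)) | c)
(6) (~ (~ a))  =[not_not →]=  a    ⊢ cost 3, within 3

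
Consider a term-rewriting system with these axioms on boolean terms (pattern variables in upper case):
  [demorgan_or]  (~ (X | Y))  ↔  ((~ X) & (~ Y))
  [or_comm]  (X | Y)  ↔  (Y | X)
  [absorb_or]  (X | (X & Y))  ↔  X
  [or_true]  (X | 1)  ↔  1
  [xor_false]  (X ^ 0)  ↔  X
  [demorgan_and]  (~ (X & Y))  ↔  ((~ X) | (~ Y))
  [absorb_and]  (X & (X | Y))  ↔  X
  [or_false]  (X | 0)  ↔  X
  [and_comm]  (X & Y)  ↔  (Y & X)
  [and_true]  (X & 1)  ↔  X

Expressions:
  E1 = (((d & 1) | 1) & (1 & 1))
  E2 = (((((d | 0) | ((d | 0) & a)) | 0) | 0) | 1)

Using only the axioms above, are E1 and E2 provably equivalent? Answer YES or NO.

step 1: and_true (→) rewrites (1 & 1) into 1, now (((d & 1) | 1) & 1)
step 2: and_true (→) rewrites (((d & 1) | 1) & 1) into ((d & 1) | 1)
step 3: and_true (→) rewrites (d & 1) into d, now (d | 1)
step 4: or_false (←) rewrites d into (d | 0), now ((d | 0) | 1)
step 5: or_false (←) rewrites d into (d | 0), now (((d | 0) | 0) | 1)
step 6: absorb_or (←) rewrites (d | 0) into ((d | 0) | ((d | 0) & a)), now ((((d | 0) | ((d | 0) & a)) | 0) | 1)
step 7: or_false (←) rewrites ((d | 0) | ((d | 0) & a)) into (((d | 0) | ((d | 0) & a)) | 0), which is E2

YES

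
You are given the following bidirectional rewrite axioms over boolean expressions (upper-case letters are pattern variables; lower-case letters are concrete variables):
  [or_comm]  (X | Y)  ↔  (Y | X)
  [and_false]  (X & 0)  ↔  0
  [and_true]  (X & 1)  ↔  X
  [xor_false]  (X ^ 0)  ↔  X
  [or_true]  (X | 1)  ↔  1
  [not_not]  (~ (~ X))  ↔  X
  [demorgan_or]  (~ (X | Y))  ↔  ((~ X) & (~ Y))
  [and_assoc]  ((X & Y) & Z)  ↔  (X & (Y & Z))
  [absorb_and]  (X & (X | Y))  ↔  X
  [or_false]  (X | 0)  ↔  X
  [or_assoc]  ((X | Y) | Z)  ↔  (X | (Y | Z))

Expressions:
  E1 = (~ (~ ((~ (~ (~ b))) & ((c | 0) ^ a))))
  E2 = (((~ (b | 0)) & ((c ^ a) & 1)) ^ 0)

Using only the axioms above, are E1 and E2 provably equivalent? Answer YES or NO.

step 1: not_not (→) rewrites (~ (~ (~ b))) into (~ b), now (~ (~ ((~ b) & ((c | 0) ^ a))))
step 2: or_false (→) rewrites (c | 0) into c, now (~ (~ ((~ b) & (c ^ a))))
step 3: not_not (→) rewrites (~ (~ ((~ b) & (c ^ a)))) into ((~ b) & (c ^ a))
step 4: or_false (←) rewrites b into (b | 0), now ((~ (b | 0)) & (c ^ a))
step 5: xor_false (←) rewrites ((~ (b | 0)) & (c ^ a)) into (((~ (b | 0)) & (c ^ a)) ^ 0)
step 6: and_true (←) rewrites (c ^ a) into ((c ^ a) & 1), which is E2

YES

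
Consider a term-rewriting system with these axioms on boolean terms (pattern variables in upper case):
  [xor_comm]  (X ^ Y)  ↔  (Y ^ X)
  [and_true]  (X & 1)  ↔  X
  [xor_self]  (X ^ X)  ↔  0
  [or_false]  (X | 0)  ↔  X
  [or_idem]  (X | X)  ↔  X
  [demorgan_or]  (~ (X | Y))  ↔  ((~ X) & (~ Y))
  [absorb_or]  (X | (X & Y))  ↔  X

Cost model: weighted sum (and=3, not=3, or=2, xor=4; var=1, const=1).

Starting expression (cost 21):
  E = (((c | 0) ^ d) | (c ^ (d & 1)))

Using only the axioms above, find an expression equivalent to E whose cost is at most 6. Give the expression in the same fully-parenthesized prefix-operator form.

1. [and_true →] (d & 1)  →  d;  E = (((c | 0) ^ d) | (c ^ d))
2. [or_false →] (c | 0)  →  c;  E = ((c ^ d) | (c ^ d))
3. [or_idem →] ((c ^ d) | (c ^ d))  →  (c ^ d);  cost 6 ≤ 6, done

(c ^ d)   [cost 6]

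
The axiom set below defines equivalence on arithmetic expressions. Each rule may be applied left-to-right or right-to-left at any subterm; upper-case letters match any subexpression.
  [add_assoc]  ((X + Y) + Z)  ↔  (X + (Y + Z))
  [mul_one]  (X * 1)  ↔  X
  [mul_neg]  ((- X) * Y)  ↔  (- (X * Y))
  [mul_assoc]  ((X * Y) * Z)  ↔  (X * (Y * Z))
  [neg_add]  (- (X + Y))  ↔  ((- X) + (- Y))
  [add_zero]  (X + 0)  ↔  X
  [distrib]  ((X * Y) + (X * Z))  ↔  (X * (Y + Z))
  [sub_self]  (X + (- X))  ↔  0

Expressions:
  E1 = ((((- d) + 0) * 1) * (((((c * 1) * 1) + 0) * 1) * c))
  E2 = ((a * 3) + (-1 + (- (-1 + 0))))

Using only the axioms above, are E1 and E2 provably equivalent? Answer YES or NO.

NO

All listed rules preserve value, hence provable equivalence implies equal values everywhere; look for a separating assignment.
a=0, c=1, d=1 gives E1 ↦ -1, E2 ↦ 0; values differ ⇒ not provably equivalent.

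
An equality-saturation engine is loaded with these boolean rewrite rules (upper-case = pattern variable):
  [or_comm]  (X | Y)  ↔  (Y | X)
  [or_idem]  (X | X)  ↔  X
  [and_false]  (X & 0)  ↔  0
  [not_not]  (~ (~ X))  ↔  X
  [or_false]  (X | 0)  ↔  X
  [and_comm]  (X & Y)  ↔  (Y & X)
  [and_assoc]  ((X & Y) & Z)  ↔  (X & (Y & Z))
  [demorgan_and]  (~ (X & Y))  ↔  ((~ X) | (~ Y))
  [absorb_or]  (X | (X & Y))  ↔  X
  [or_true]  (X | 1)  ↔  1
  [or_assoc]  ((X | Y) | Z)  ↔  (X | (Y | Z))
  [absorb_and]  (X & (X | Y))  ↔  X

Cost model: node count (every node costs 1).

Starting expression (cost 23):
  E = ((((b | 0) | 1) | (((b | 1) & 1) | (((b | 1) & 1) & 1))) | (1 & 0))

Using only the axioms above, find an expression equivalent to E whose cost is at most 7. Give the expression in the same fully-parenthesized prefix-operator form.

1. [absorb_or →] (((b | 1) & 1) | (((b | 1) & 1) & 1))  →  ((b | 1) & 1);  E = ((((b | 0) | 1) | ((b | 1) & 1)) | (1 & 0))
2. [or_false →] (b | 0)  →  b;  E = (((b | 1) | ((b | 1) & 1)) | (1 & 0))
3. [absorb_or →] ((b | 1) | ((b | 1) & 1))  →  (b | 1);  cost 7 ≤ 7, done

((b | 1) | (1 & 0))   [cost 7]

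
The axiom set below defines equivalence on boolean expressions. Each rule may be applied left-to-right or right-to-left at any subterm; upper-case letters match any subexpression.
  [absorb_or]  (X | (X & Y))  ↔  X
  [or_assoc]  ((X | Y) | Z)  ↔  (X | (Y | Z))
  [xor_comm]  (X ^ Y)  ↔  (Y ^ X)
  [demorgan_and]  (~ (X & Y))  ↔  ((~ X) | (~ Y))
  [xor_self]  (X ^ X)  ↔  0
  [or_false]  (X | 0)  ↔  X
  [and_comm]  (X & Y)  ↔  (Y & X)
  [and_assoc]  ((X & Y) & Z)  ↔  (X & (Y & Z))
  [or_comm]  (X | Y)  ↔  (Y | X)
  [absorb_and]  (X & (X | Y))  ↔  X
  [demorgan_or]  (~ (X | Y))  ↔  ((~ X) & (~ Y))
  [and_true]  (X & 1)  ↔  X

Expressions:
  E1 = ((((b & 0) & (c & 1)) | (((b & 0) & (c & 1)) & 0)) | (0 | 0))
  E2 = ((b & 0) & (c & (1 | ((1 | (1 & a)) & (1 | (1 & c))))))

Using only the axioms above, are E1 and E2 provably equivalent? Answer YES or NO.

YES

(1) (((b & 0) & (c & 1)) | (((b & 0) & (c & 1)) & 0))  =[absorb_or →]=  ((b & 0) & (c & 1))    ⊢ (((b & 0) & (c & 1)) | (0 | 0))
(2) (0 | 0)  =[or_false →]=  0    ⊢ (((b & 0) & (c & 1)) | 0)
(3) (((b & 0) & (c & 1)) | 0)  =[or_false →]=  ((b & 0) & (c & 1))
(4) 1  =[absorb_or ←]=  (1 | (1 & 1))    ⊢ ((b & 0) & (c & (1 | (1 & 1))))
(5) 1  =[absorb_or ←]=  (1 | (1 & c))    ⊢ ((b & 0) & (c & (1 | (1 & (1 | (1 & c))))))
(6) 1  =[absorb_or ←]=  (1 | (1 & a))    ⊢ E2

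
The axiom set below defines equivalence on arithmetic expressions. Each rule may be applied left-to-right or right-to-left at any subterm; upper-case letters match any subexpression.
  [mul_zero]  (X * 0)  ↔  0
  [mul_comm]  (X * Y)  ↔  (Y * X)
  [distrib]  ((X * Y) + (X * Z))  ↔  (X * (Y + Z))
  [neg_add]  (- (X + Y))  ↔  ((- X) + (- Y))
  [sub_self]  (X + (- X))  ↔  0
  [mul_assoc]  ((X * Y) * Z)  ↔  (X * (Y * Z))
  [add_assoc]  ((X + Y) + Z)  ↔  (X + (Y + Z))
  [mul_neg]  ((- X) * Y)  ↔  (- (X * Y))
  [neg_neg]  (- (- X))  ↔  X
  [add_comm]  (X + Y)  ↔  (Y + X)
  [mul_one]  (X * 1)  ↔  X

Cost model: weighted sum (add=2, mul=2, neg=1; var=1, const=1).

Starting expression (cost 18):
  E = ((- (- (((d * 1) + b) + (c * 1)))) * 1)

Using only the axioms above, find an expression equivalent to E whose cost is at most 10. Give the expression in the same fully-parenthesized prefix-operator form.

(1) ((- (- (((d * 1) + b) + (c * 1)))) * 1)  =[mul_one →]=  (- (- (((d * 1) + b) + (c * 1))))
(2) (d * 1)  =[mul_one →]=  d    ⊢ (- (- ((d + b) + (c * 1))))
(3) (- (- ((d + b) + (c * 1))))  =[neg_neg →]=  ((d + b) + (c * 1))    ⊢ cost 10, within 10

((d + b) + (c * 1))   [cost 10]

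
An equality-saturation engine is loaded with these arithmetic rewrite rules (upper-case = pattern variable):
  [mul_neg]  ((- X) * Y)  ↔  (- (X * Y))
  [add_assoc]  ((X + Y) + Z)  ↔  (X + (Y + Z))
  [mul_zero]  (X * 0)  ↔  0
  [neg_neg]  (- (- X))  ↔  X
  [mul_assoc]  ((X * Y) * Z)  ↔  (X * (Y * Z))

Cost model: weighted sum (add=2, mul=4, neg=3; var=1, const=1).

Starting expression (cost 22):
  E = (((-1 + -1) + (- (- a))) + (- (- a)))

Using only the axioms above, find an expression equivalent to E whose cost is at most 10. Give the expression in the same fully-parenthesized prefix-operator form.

((-1 + -1) + (a + a))   [cost 10]

(1) (- (- a))  =[neg_neg →]=  a    ⊢ (((-1 + -1) + (- (- a))) + a)
(2) (((-1 + -1) + (- (- a))) + a)  =[add_assoc →]=  ((-1 + -1) + ((- (- a)) + a))
(3) (- (- a))  =[neg_neg →]=  a    ⊢ cost 10, within 10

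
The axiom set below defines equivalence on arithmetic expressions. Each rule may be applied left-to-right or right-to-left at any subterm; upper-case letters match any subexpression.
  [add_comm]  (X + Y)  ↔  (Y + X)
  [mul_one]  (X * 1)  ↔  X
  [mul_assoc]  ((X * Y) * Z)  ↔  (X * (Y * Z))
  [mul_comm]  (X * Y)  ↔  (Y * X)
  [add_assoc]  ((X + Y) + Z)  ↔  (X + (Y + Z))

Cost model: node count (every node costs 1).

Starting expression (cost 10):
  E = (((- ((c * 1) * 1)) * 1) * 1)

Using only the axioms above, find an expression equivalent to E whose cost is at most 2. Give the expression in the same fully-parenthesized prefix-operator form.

step 1: mul_one (→) rewrites ((- ((c * 1) * 1)) * 1) into (- ((c * 1) * 1)), now ((- ((c * 1) * 1)) * 1)
step 2: mul_one (→) rewrites ((- ((c * 1) * 1)) * 1) into (- ((c * 1) * 1))
step 3: mul_one (→) rewrites ((c * 1) * 1) into (c * 1), now (- (c * 1))
step 4: mul_one (→) rewrites (c * 1) into c, reaching cost 2 (bound 2)

(- c)   [cost 2]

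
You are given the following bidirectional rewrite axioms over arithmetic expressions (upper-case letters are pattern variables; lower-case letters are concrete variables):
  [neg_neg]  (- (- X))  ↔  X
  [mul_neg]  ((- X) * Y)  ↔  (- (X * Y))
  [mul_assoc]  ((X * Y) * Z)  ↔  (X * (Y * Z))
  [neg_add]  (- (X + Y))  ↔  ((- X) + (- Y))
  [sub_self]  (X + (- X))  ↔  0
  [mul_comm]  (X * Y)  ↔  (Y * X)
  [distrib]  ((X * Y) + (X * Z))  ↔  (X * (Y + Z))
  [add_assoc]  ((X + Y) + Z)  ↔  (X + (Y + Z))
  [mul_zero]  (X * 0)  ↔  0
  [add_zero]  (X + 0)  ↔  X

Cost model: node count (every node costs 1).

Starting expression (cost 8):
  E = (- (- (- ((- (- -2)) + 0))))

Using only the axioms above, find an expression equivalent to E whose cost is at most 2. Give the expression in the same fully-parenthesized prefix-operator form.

(- -2)   [cost 2]

1. [neg_neg →] (- (- (- ((- (- -2)) + 0))))  →  (- ((- (- -2)) + 0))
2. [add_zero →] ((- (- -2)) + 0)  →  (- (- -2));  E = (- (- (- -2)))
3. [neg_neg →] (- (- -2))  →  -2;  cost 2 ≤ 2, done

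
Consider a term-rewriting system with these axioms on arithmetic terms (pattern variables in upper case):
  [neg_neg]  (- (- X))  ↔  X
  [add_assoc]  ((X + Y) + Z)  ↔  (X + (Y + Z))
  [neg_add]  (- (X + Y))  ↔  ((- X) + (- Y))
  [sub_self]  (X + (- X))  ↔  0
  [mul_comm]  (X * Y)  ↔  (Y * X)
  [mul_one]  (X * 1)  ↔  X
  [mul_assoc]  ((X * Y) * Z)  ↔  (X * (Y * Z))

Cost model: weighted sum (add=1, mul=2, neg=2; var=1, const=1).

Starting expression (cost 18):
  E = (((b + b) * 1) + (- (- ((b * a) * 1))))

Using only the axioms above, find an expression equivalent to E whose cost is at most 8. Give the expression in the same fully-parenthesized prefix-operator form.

((b + b) + (b * a))   [cost 8]

1. [neg_neg →] (- (- ((b * a) * 1)))  →  ((b * a) * 1);  E = (((b + b) * 1) + ((b * a) * 1))
2. [mul_one →] ((b + b) * 1)  →  (b + b);  E = ((b + b) + ((b * a) * 1))
3. [mul_one →] ((b * a) * 1)  →  (b * a);  cost 8 ≤ 8, done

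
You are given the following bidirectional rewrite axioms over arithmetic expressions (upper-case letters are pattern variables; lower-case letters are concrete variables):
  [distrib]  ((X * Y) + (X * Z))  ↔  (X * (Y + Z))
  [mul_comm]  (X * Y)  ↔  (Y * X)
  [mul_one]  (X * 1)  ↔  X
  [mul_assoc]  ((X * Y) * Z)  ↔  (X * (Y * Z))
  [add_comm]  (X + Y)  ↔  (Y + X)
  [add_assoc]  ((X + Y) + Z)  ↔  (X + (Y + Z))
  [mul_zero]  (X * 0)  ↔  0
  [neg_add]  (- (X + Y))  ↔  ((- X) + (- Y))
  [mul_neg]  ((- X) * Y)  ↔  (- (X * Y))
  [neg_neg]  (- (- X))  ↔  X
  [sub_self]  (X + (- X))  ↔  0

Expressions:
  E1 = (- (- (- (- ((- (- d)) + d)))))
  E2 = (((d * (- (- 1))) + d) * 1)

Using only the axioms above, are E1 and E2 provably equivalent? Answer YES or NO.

YES

step 1: neg_neg (→) rewrites (- (- d)) into d, now (- (- (- (- (d + d)))))
step 2: neg_neg (→) rewrites (- (- (- (- (d + d))))) into (- (- (d + d)))
step 3: neg_neg (→) rewrites (- (- (d + d))) into (d + d)
step 4: mul_one (←) rewrites d into (d * 1), now ((d * 1) + d)
step 5: mul_one (←) rewrites ((d * 1) + d) into (((d * 1) + d) * 1)
step 6: neg_neg (←) rewrites 1 into (- (- 1)), which is E2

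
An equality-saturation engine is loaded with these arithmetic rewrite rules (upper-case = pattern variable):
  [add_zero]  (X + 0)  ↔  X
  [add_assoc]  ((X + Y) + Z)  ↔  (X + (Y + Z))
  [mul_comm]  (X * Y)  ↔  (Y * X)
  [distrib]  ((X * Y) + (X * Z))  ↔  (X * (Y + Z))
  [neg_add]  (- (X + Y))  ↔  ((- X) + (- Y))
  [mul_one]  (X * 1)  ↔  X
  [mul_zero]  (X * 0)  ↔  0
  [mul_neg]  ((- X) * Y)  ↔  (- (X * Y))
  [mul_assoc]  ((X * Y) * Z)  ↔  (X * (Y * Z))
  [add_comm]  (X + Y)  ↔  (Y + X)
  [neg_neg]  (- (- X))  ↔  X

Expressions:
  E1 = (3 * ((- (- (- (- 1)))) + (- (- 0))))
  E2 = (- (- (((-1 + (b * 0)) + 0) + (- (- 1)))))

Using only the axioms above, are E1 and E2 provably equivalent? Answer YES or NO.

The axioms are sound identities: if E1 ↔* E2 then E1 and E2 evaluate identically under any assignment.
Under b=0: E1 evaluates to 3, E2 to 0. Distinct ⇒ no rewrite sequence connects them.

NO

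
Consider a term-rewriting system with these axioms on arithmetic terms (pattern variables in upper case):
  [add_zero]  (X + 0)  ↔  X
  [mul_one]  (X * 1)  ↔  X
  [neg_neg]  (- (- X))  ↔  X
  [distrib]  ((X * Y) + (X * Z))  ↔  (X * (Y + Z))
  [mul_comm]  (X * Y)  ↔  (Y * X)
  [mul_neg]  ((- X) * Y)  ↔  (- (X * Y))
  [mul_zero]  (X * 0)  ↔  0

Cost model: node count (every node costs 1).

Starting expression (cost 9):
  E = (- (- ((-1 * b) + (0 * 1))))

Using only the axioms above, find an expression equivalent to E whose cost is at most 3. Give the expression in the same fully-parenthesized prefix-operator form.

(-1 * b)   [cost 3]

step 1: mul_one (→) rewrites (0 * 1) into 0, now (- (- ((-1 * b) + 0)))
step 2: neg_neg (→) rewrites (- (- ((-1 * b) + 0))) into ((-1 * b) + 0)
step 3: add_zero (→) rewrites ((-1 * b) + 0) into (-1 * b), reaching cost 3 (bound 3)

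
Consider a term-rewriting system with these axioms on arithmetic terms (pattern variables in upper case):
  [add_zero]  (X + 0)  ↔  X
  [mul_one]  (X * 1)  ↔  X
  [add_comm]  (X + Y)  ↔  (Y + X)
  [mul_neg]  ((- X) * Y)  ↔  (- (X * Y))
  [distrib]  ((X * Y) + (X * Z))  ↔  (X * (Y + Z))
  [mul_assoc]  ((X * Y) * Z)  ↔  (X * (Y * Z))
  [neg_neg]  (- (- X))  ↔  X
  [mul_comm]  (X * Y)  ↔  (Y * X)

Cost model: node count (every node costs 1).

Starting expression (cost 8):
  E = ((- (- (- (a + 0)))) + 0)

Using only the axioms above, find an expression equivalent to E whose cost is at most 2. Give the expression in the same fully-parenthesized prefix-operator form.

(- a)   [cost 2]

1. [add_zero →] (a + 0)  →  a;  E = ((- (- (- a))) + 0)
2. [neg_neg →] (- (- a))  →  a;  E = ((- a) + 0)
3. [add_zero →] ((- a) + 0)  →  (- a);  cost 2 ≤ 2, done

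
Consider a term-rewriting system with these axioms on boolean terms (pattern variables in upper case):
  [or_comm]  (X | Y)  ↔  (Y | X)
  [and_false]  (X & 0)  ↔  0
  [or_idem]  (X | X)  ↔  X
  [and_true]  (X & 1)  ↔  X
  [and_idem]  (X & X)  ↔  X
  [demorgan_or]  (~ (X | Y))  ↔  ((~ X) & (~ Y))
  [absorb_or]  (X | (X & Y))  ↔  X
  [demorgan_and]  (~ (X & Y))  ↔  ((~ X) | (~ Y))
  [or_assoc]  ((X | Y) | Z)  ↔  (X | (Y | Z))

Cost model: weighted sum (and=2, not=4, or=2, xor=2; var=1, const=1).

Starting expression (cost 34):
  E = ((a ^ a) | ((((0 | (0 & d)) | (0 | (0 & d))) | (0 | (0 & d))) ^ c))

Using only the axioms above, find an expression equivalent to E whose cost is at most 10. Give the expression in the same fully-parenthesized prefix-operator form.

1. [or_idem →] ((0 | (0 & d)) | (0 | (0 & d)))  →  (0 | (0 & d));  E = ((a ^ a) | (((0 | (0 & d)) | (0 | (0 & d))) ^ c))
2. [or_idem →] ((0 | (0 & d)) | (0 | (0 & d)))  →  (0 | (0 & d));  E = ((a ^ a) | ((0 | (0 & d)) ^ c))
3. [absorb_or →] (0 | (0 & d))  →  0;  cost 10 ≤ 10, done

((a ^ a) | (0 ^ c))   [cost 10]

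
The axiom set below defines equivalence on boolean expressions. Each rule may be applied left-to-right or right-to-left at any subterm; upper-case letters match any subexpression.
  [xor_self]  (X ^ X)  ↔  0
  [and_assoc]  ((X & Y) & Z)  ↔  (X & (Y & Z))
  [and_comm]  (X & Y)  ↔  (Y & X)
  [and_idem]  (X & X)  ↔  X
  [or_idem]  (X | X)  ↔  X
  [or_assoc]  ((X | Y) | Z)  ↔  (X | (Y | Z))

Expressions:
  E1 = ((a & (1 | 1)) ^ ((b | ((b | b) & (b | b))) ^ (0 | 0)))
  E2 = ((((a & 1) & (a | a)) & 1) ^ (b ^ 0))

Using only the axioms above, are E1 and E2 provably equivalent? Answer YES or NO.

YES

step 1: and_idem (→) rewrites ((b | b) & (b | b)) into (b | b), now ((a & (1 | 1)) ^ ((b | (b | b)) ^ (0 | 0)))
step 2: or_idem (→) rewrites (b | b) into b, now ((a & (1 | 1)) ^ ((b | b) ^ (0 | 0)))
step 3: or_idem (→) rewrites (b | b) into b, now ((a & (1 | 1)) ^ (b ^ (0 | 0)))
step 4: or_idem (→) rewrites (0 | 0) into 0, now ((a & (1 | 1)) ^ (b ^ 0))
step 5: or_idem (→) rewrites (1 | 1) into 1, now ((a & 1) ^ (b ^ 0))
step 6: and_idem (←) rewrites (a & 1) into ((a & 1) & (a & 1)), now (((a & 1) & (a & 1)) ^ (b ^ 0))
step 7: and_assoc (←) rewrites ((a & 1) & (a & 1)) into (((a & 1) & a) & 1), now ((((a & 1) & a) & 1) ^ (b ^ 0))
step 8: or_idem (←) rewrites a into (a | a), which is E2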